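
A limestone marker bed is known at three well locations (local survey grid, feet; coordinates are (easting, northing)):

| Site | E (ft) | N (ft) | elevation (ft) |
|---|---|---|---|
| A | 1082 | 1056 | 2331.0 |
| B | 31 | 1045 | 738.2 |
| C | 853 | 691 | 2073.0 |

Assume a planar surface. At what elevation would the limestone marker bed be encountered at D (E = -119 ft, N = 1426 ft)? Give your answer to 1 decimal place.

Let the plane be z = a·E + b·N + c.
B−A: −1051a − 11b = −1592.8;  C−A: −229a − 365b = −258.
Solving gives a = 1.518079, b = −0.245590.
Then c = 2331 − a·1082 − b·1056 = 947.78.
At (-119, 1426): z = −180.7 − 350.2 + 947.78 = 416.9 ft.

416.9 ft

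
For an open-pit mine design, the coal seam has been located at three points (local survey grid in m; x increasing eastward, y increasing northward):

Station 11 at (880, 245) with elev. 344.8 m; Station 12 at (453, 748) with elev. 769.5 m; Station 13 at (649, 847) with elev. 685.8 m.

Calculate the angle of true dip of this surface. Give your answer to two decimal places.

34.45°

Let the plane be z = a·x + b·y + c.
Station 12−Station 11: −427a + 503b = 424.7;  Station 13−Station 11: −231a + 602b = 341.
Solving gives a = −0.59737, b = 0.33722.
Gradient magnitude |∇z| = √(a² + b²) = √(0.35685 + 0.11372) = 0.68598.
True dip = arctan(0.68598) = 34.45°, dipping toward ESE (azimuth ≈ 119°).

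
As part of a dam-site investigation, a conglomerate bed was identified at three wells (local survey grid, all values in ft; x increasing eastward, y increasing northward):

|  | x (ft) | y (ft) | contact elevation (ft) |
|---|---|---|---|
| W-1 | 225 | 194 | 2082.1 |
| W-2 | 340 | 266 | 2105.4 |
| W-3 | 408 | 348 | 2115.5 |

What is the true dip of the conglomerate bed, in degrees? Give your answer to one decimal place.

15.5°

Let the plane be z = a·x + b·y + c.
W-2−W-1: 115a + 72b = 23.3;  W-3−W-1: 183a + 154b = 33.4.
Solving gives a = 0.26101, b = −0.09327.
Gradient magnitude |∇z| = √(a² + b²) = √(0.06812 + 0.00870) = 0.27717.
True dip = arctan(0.27717) = 15.5°, dipping toward WNW (azimuth ≈ 290°).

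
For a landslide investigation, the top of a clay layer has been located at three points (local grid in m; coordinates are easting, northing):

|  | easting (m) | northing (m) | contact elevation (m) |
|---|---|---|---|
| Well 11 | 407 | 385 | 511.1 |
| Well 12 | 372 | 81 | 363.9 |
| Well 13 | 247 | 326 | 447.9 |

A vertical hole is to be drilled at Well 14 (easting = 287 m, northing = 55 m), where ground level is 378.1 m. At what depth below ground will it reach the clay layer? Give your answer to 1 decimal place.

45.3 m

Let the plane be z = a·easting + b·northing + c.
Well 12−Well 11: −35a − 304b = −147.2;  Well 13−Well 11: −160a − 59b = −63.2.
Solving gives a = 0.22604, b = 0.45819.
Then c = 511.1 − a·407 − b·385 = 242.70.
At (287, 55): z_contact = 64.87 + 25.20 + 242.70 = 332.77 m.
Depth below ground = 378.1 − 332.77 = 45.3 m.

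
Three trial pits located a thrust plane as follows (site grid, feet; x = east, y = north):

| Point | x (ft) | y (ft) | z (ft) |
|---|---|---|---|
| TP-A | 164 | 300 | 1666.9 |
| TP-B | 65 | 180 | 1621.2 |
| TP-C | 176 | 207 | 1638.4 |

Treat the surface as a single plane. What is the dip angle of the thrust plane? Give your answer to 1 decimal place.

18.1°

Two edge vectors: TP-A→TP-B = (-99, -120, -45.7), TP-A→TP-C = (12, -93, -28.5).
Normal n = (TP-A→TP-B) × (TP-A→TP-C) = (-830.1, -3369.9, 10647).
So ∂z/∂x = −n_x/n_z = 0.07797 and ∂z/∂y = −n_y/n_z = 0.31651.
Gradient magnitude |∇z| = √(a² + b²) = √(0.00608 + 0.10018) = 0.32597.
True dip = arctan(0.32597) = 18.1°, dipping toward SSW (azimuth ≈ 194°).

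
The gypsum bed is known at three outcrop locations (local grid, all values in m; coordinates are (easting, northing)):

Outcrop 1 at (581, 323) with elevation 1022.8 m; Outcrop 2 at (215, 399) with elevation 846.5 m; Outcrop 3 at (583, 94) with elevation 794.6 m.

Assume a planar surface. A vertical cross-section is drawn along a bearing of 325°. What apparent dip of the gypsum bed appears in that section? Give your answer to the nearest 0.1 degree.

Let the plane be z = a·E + b·N + c.
Outcrop 2−Outcrop 1: −366a + 76b = −176.3;  Outcrop 3−Outcrop 1: 2a − 229b = −228.2.
Solving gives a = 0.68987, b = 1.00253.
Unit vector along 325° is (sin 325°, cos 325°) = (-0.5736, 0.8192).
Slope in that direction = a·(-0.5736) + b·(0.8192) = 0.42553.
Apparent dip = arctan|0.42553| = 23.1° (true dip is 50.6°, so apparent ≤ true as expected).

23.1°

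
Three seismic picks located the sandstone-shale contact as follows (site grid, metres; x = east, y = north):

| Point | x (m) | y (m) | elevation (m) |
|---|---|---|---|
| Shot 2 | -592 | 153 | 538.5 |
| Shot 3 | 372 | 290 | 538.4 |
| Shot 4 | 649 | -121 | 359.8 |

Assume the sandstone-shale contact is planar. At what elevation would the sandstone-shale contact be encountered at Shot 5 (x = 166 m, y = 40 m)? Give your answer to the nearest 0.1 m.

Two edge vectors: Shot 2→Shot 3 = (964, 137, -0.1), Shot 2→Shot 4 = (1241, -274, -178.7).
Normal n = (Shot 2→Shot 3) × (Shot 2→Shot 4) = (-24509.3, 172142.7, -434153).
So ∂z/∂x = −n_x/n_z = −0.05645 and ∂z/∂y = −n_y/n_z = 0.39650.
Intercept c from Shot 2: 538.5 − 33.42 − 60.66 = 444.41.
At (166, 40): z = −9.4 + 15.9 + 444.41 = 450.9 m.

450.9 m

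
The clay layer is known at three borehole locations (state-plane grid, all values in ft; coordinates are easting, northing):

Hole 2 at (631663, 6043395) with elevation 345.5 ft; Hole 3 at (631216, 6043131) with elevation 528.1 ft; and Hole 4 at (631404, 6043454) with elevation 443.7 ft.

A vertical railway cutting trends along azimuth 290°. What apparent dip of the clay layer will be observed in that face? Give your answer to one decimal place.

Let the plane be z = a·easting + b·northing + c.
Hole 3−Hole 2: −447a − 264b = 182.6;  Hole 4−Hole 2: −259a + 59b = 98.2.
Solving gives a = −0.38732, b = −0.03586.
Unit vector along 290° is (sin 290°, cos 290°) = (-0.9397, 0.3420).
Slope in that direction = a·(-0.9397) + b·(0.3420) = 0.35170.
Apparent dip = arctan|0.35170| = 19.4° (true dip is 21.3°, so apparent ≤ true as expected).

19.4°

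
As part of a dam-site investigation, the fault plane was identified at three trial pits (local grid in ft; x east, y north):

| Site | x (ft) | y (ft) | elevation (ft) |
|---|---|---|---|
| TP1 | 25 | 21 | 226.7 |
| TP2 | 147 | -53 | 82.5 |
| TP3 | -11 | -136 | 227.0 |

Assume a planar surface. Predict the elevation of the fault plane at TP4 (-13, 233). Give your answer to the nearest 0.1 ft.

316.3 ft

Two edge vectors: TP1→TP2 = (122, -74, -144.2), TP1→TP3 = (-36, -157, 0.3).
Normal n = (TP1→TP2) × (TP1→TP3) = (-22661.6, 5154.6, -21818).
So ∂z/∂x = −n_x/n_z = −1.03867 and ∂z/∂y = −n_y/n_z = 0.23625.
Intercept c from TP1: 226.7 + 25.97 − 4.96 = 247.71.
At (-13, 233): z = 13.5 + 55.0 + 247.71 = 316.3 ft.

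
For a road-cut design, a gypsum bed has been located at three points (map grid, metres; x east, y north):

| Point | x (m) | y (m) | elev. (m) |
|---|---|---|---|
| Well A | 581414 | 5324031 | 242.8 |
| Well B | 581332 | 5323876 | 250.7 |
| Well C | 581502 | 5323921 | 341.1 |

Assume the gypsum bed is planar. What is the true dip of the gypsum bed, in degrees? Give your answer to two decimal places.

Two edge vectors: Well A→Well B = (-82, -155, 7.9), Well A→Well C = (88, -110, 98.3).
Normal n = (Well A→Well B) × (Well A→Well C) = (-14367.5, 8755.8, 22660).
So ∂z/∂x = −n_x/n_z = 0.63405 and ∂z/∂y = −n_y/n_z = −0.38640.
Gradient magnitude |∇z| = √(a² + b²) = √(0.40202 + 0.14930) = 0.74251.
True dip = arctan(0.74251) = 36.59°, dipping toward WNW (azimuth ≈ 301°).

36.59°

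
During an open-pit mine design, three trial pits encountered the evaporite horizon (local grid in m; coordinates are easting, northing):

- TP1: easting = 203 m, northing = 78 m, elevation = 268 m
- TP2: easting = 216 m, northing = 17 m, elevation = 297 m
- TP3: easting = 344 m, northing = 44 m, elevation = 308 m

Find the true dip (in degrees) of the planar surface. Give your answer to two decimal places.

25.28°

Two edge vectors: TP1→TP2 = (13, -61, 29), TP1→TP3 = (141, -34, 40).
Normal n = (TP1→TP2) × (TP1→TP3) = (-1454, 3569, 8159).
So ∂z/∂easting = −n_x/n_z = 0.17821 and ∂z/∂northing = −n_y/n_z = −0.43743.
Gradient magnitude |∇z| = √(a² + b²) = √(0.03176 + 0.19135) = 0.47234.
True dip = arctan(0.47234) = 25.28°, dipping toward NNW (azimuth ≈ 338°).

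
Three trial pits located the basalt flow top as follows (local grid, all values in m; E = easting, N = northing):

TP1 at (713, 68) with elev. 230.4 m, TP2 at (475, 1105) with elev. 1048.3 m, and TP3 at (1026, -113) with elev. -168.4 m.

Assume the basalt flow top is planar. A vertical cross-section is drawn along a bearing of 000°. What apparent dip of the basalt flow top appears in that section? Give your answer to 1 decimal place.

29.8°

Let the plane be z = a·E + b·N + c.
TP2−TP1: −238a + 1037b = 817.9;  TP3−TP1: 313a − 181b = −398.8.
Solving gives a = −0.94321, b = 0.57224.
Unit vector along 000° is (sin 0°, cos 0°) = (0.0000, 1.0000).
Slope in that direction = a·(0.0000) + b·(1.0000) = 0.57224.
Apparent dip = arctan|0.57224| = 29.8° (true dip is 47.8°, so apparent ≤ true as expected).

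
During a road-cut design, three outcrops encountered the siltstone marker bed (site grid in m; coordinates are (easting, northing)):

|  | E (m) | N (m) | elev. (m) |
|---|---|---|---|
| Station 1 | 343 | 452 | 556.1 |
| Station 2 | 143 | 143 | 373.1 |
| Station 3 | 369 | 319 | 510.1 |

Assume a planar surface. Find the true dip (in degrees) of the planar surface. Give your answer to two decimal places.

Two edge vectors: Station 1→Station 2 = (-200, -309, -183), Station 1→Station 3 = (26, -133, -46).
Normal n = (Station 1→Station 2) × (Station 1→Station 3) = (-10125, -13958, 34634).
So ∂z/∂E = −n_x/n_z = 0.29234 and ∂z/∂N = −n_y/n_z = 0.40301.
Gradient magnitude |∇z| = √(a² + b²) = √(0.08546 + 0.16242) = 0.49788.
True dip = arctan(0.49788) = 26.47°, dipping toward SW (azimuth ≈ 216°).

26.47°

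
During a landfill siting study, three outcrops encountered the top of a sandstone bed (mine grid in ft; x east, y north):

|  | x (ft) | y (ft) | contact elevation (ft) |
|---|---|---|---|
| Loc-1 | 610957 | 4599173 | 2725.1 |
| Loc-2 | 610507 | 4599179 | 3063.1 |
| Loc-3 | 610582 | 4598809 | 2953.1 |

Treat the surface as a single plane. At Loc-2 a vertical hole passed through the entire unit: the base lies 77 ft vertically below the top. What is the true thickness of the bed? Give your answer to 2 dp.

Two edge vectors: Loc-1→Loc-2 = (-450, 6, 338), Loc-1→Loc-3 = (-375, -364, 228).
Normal n = (Loc-1→Loc-2) × (Loc-1→Loc-3) = (124400, -24150, 166050).
So ∂z/∂x = −n_x/n_z = −0.74917 and ∂z/∂y = −n_y/n_z = 0.14544.
|∇z| = √(a²+b²) = 0.76316, so dip δ = arctan(0.76316) = 37.35°.
True thickness = vertical thickness × cos δ = 77 × cos 37.35° = 61.21 ft.

61.21 ft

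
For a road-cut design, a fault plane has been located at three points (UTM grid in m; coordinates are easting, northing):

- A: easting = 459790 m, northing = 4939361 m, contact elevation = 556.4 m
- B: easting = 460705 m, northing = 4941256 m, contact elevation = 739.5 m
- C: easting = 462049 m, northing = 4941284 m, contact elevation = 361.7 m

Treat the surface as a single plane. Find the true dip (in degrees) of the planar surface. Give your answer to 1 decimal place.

20.3°

Let the plane be z = a·easting + b·northing + c.
B−A: 915a + 1895b = 183.1;  C−A: 2259a + 1923b = −194.7.
Solving gives a = −0.28599, b = 0.23471.
Gradient magnitude |∇z| = √(a² + b²) = √(0.08179 + 0.05509) = 0.36997.
True dip = arctan(0.36997) = 20.3°, dipping toward SE (azimuth ≈ 129°).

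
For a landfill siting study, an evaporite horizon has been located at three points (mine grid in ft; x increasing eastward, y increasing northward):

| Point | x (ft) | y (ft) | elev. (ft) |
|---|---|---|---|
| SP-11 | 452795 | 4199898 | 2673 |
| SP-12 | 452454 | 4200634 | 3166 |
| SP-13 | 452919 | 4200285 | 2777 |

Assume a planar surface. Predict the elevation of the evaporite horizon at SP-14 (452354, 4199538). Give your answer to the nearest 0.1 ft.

2742.9 ft

Let the plane be z = a·x + b·y + c.
SP-12−SP-11: −341a + 736b = 493;  SP-13−SP-11: 124a + 387b = 104.
Solving gives a = −0.511788237, b = 0.432717678.
Then c = 2673 − a·452795 − b·4199898 = −1582961.96.
At (452354, 4199538): z = −231509.5 + 1817214.3 − 1582961.96 = 2742.9 ft.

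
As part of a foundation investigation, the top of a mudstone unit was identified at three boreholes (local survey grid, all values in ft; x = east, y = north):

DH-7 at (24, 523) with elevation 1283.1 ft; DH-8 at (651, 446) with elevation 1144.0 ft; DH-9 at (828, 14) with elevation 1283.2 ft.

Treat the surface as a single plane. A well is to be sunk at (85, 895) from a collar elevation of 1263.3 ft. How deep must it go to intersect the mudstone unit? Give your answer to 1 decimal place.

158.8 ft

Two edge vectors: DH-7→DH-8 = (627, -77, -139.1), DH-7→DH-9 = (804, -509, 0.1).
Normal n = (DH-7→DH-8) × (DH-7→DH-9) = (-70809.6, -111899.1, -257235).
So ∂z/∂x = −n_x/n_z = −0.27527 and ∂z/∂y = −n_y/n_z = −0.43501.
Intercept c from DH-7: 1283.1 + 6.61 + 227.51 = 1517.22.
At (85, 895): z_contact = −23.40 − 389.33 + 1517.22 = 1104.49 ft.
Depth below ground = 1263.3 − 1104.49 = 158.8 ft.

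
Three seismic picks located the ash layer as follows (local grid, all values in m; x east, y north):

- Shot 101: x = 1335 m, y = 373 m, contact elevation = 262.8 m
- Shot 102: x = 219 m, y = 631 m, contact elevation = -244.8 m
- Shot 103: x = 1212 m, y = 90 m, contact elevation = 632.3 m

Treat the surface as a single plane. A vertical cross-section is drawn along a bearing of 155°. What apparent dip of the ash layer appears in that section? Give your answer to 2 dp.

Two edge vectors: Shot 101→Shot 102 = (-1116, 258, -507.6), Shot 101→Shot 103 = (-123, -283, 369.5).
Normal n = (Shot 101→Shot 102) × (Shot 101→Shot 103) = (-48319.8, 474796.8, 347562).
So ∂z/∂x = −n_x/n_z = 0.13902 and ∂z/∂y = −n_y/n_z = −1.36608.
Unit vector along 155° is (sin 155°, cos 155°) = (0.4226, -0.9063).
Slope in that direction = a·(0.4226) + b·(-0.9063) = 1.29684.
Apparent dip = arctan|1.29684| = 52.36° (true dip is 53.9°, so apparent ≤ true as expected).

52.36°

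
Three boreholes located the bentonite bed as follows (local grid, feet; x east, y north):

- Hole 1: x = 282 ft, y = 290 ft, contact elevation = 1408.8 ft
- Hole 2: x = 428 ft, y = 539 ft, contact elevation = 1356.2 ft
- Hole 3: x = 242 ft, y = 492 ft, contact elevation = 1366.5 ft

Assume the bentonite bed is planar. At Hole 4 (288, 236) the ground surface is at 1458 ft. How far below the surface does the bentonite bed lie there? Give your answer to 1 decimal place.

Two edge vectors: Hole 1→Hole 2 = (146, 249, -52.6), Hole 1→Hole 3 = (-40, 202, -42.3).
Normal n = (Hole 1→Hole 2) × (Hole 1→Hole 3) = (92.5, 8279.8, 39452).
So ∂z/∂x = −n_x/n_z = −0.00234 and ∂z/∂y = −n_y/n_z = −0.20987.
Intercept c from Hole 1: 1408.8 + 0.66 + 60.86 = 1470.32.
At (288, 236): z_contact = −0.68 − 49.53 + 1470.32 = 1420.12 ft.
Depth below ground = 1458 − 1420.12 = 37.9 ft.

37.9 ft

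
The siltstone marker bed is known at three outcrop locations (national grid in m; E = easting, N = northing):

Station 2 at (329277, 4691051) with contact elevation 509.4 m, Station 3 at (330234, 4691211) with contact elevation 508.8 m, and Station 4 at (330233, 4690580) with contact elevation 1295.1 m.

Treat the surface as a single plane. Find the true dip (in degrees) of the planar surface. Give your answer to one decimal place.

51.6°

Let the plane be z = a·E + b·N + c.
Station 3−Station 2: 957a + 160b = −0.6;  Station 4−Station 2: 956a − 471b = 785.7.
Solving gives a = 0.20777, b = −1.24645.
Gradient magnitude |∇z| = √(a² + b²) = √(0.04317 + 1.55363) = 1.26364.
True dip = arctan(1.26364) = 51.6°, dipping toward N (azimuth ≈ 351°).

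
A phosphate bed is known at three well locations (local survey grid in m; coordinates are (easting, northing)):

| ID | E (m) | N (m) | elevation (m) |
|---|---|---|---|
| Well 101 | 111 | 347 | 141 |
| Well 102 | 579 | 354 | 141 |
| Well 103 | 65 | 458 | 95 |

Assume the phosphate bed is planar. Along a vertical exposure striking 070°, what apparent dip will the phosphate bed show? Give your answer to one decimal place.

Let the plane be z = a·E + b·N + c.
Well 102−Well 101: 468a + 7b = 0;  Well 103−Well 101: −46a + 111b = −46.
Solving gives a = 0.00616, b = −0.41186.
Unit vector along 070° is (sin 70°, cos 70°) = (0.9397, 0.3420).
Slope in that direction = a·(0.9397) + b·(0.3420) = −0.13508.
Apparent dip = arctan|0.13508| = 7.7° (true dip is 22.4°, so apparent ≤ true as expected).

7.7°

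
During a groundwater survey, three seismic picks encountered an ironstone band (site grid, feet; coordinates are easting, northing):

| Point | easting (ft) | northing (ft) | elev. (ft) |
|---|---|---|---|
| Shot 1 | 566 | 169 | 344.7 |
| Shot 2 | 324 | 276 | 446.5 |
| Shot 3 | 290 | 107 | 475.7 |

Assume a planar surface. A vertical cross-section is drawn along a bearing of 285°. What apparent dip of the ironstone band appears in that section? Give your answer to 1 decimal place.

22.8°

Two edge vectors: Shot 1→Shot 2 = (-242, 107, 101.8), Shot 1→Shot 3 = (-276, -62, 131).
Normal n = (Shot 1→Shot 2) × (Shot 1→Shot 3) = (20328.6, 3605.2, 44536).
So ∂z/∂easting = −n_x/n_z = −0.45645 and ∂z/∂northing = −n_y/n_z = −0.08095.
Unit vector along 285° is (sin 285°, cos 285°) = (-0.9659, 0.2588).
Slope in that direction = a·(-0.9659) + b·(0.2588) = 0.41995.
Apparent dip = arctan|0.41995| = 22.8° (true dip is 24.9°, so apparent ≤ true as expected).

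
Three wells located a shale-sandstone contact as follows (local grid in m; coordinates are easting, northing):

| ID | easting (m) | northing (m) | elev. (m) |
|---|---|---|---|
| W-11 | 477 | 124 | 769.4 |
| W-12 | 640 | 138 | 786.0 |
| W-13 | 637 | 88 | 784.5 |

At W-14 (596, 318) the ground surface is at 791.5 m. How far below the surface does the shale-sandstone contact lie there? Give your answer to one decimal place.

Two edge vectors: W-11→W-12 = (163, 14, 16.6), W-11→W-13 = (160, -36, 15.1).
Normal n = (W-11→W-12) × (W-11→W-13) = (809, 194.7, -8108).
So ∂z/∂easting = −n_x/n_z = 0.09978 and ∂z/∂northing = −n_y/n_z = 0.02401.
Intercept c from W-11: 769.4 − 47.59 − 2.98 = 718.83.
At (596, 318): z_contact = 59.47 + 7.64 + 718.83 = 785.93 m.
Depth below ground = 791.5 − 785.93 = 5.6 m.

5.6 m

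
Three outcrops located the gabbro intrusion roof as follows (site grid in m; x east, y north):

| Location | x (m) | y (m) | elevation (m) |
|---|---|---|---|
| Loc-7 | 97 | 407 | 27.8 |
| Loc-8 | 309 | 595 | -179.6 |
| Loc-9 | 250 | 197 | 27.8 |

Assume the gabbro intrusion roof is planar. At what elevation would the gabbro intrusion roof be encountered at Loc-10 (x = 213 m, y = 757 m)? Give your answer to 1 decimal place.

-192.7 m

Let the plane be z = a·x + b·y + c.
Loc-8−Loc-7: 212a + 188b = −207.4;  Loc-9−Loc-7: 153a − 210b = 0.
Solving gives a = −0.59432, b = −0.43300.
Then c = 27.8 − a·97 − b·407 = 261.68.
At (213, 757): z = −126.6 − 327.8 + 261.68 = -192.7 m.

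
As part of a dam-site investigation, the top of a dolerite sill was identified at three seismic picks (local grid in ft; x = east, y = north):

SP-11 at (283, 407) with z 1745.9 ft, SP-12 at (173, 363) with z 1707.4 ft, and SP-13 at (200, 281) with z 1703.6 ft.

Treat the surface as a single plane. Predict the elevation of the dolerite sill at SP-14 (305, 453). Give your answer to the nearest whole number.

Let the plane be z = a·x + b·y + c.
SP-12−SP-11: −110a − 44b = −38.5;  SP-13−SP-11: −83a − 126b = −42.3.
Solving gives a = 0.29289, b = 0.14278.
Then c = 1745.9 − a·283 − b·407 = 1604.90.
At (305, 453): z = 89.3 + 64.7 + 1604.90 = 1758.9 ft.

1759 ft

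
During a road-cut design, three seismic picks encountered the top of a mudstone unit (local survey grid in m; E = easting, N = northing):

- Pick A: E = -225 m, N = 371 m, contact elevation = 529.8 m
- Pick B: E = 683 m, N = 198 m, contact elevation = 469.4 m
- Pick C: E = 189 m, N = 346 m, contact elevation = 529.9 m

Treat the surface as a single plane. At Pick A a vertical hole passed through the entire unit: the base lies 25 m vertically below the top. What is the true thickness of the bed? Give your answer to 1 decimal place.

22.2 m

Two edge vectors: Pick A→Pick B = (908, -173, -60.4), Pick A→Pick C = (414, -25, 0.1).
Normal n = (Pick A→Pick B) × (Pick A→Pick C) = (-1527.3, -25096.4, 48922).
So ∂z/∂E = −n_x/n_z = 0.03122 and ∂z/∂N = −n_y/n_z = 0.51299.
|∇z| = √(a²+b²) = 0.51394, so dip δ = arctan(0.51394) = 27.20°.
True thickness = vertical thickness × cos δ = 25 × cos 27.20° = 22.2 m.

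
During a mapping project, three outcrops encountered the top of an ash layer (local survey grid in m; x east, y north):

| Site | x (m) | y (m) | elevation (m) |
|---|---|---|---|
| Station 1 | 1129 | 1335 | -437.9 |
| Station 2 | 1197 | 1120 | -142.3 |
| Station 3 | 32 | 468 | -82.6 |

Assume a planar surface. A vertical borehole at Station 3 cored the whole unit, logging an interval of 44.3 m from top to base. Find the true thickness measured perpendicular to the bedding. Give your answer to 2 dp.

Two edge vectors: Station 1→Station 2 = (68, -215, 295.6), Station 1→Station 3 = (-1097, -867, 355.3).
Normal n = (Station 1→Station 2) × (Station 1→Station 3) = (179895.7, -348433.6, -294811).
So ∂z/∂x = −n_x/n_z = 0.61021 and ∂z/∂y = −n_y/n_z = −1.18189.
|∇z| = √(a²+b²) = 1.33012, so dip δ = arctan(1.33012) = 53.06°.
True thickness = vertical thickness × cos δ = 44.3 × cos 53.06° = 26.62 m.

26.62 m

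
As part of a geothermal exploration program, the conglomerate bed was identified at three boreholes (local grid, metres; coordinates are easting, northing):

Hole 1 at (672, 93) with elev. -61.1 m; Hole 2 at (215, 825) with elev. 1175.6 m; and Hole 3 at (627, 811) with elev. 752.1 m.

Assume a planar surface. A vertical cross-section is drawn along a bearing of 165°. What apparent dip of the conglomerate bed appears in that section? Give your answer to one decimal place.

Two edge vectors: Hole 1→Hole 2 = (-457, 732, 1236.7), Hole 1→Hole 3 = (-45, 718, 813.2).
Normal n = (Hole 1→Hole 2) × (Hole 1→Hole 3) = (-292688.2, 315980.9, -295186).
So ∂z/∂easting = −n_x/n_z = −0.99154 and ∂z/∂northing = −n_y/n_z = 1.07045.
Unit vector along 165° is (sin 165°, cos 165°) = (0.2588, -0.9659).
Slope in that direction = a·(0.2588) + b·(-0.9659) = −1.29060.
Apparent dip = arctan|1.29060| = 52.2° (true dip is 55.6°, so apparent ≤ true as expected).

52.2°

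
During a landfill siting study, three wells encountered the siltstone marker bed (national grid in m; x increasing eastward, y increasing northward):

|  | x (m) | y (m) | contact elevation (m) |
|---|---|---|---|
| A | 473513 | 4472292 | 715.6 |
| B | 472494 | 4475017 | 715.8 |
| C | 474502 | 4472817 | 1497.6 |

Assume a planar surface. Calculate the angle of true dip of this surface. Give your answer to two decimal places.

35.16°

Two edge vectors: A→B = (-1019, 2725, 0.2), A→C = (989, 525, 782).
Normal n = (A→B) × (A→C) = (2130845, 797055.8, -3230000).
So ∂z/∂x = −n_x/n_z = 0.65970 and ∂z/∂y = −n_y/n_z = 0.24677.
Gradient magnitude |∇z| = √(a² + b²) = √(0.43521 + 0.06089) = 0.70435.
True dip = arctan(0.70435) = 35.16°, dipping toward WSW (azimuth ≈ 249°).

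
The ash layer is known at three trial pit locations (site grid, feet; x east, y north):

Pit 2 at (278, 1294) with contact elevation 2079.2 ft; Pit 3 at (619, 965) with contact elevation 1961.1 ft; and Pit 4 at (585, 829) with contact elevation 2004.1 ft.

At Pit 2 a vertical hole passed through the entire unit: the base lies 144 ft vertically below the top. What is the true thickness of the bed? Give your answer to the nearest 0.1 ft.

125.8 ft

Two edge vectors: Pit 2→Pit 3 = (341, -329, -118.1), Pit 2→Pit 4 = (307, -465, -75.1).
Normal n = (Pit 2→Pit 3) × (Pit 2→Pit 4) = (-30208.6, -10647.6, -57562).
So ∂z/∂x = −n_x/n_z = −0.52480 and ∂z/∂y = −n_y/n_z = −0.18498.
|∇z| = √(a²+b²) = 0.55645, so dip δ = arctan(0.55645) = 29.09°.
True thickness = vertical thickness × cos δ = 144 × cos 29.09° = 125.8 ft.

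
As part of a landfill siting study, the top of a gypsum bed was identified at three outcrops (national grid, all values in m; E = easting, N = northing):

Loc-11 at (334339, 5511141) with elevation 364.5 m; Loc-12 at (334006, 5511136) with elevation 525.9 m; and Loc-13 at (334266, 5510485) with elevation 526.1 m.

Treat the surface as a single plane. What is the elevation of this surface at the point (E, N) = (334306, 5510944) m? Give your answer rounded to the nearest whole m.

418 m

Two edge vectors: Loc-11→Loc-12 = (-333, -5, 161.4), Loc-11→Loc-13 = (-73, -656, 161.6).
Normal n = (Loc-11→Loc-12) × (Loc-11→Loc-13) = (105070.4, 42030.6, 218083).
So ∂z/∂E = −n_x/n_z = −0.48179088 and ∂z/∂N = −n_y/n_z = −0.19272754.
Intercept c from Loc-11: 364.5 + 161081.48 + 1062148.64 = 1223594.63.
At (334306, 5510944): z = −161065.6 − 1062110.7 + 1223594.63 = 418.4 m.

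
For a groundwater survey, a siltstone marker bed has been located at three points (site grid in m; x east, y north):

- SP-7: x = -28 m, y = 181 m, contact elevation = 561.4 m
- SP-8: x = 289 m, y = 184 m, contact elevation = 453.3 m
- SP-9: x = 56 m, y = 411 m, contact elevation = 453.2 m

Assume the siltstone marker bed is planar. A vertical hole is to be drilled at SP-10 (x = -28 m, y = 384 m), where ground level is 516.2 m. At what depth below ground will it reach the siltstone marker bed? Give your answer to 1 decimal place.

Two edge vectors: SP-7→SP-8 = (317, 3, -108.1), SP-7→SP-9 = (84, 230, -108.2).
Normal n = (SP-7→SP-8) × (SP-7→SP-9) = (24538.4, 25219, 72658).
So ∂z/∂x = −n_x/n_z = −0.33772 and ∂z/∂y = −n_y/n_z = −0.34709.
Intercept c from SP-7: 561.4 − 9.46 + 62.82 = 614.77.
At (-28, 384): z_contact = 9.46 − 133.28 + 614.77 = 490.94 m.
Depth below ground = 516.2 − 490.94 = 25.3 m.

25.3 m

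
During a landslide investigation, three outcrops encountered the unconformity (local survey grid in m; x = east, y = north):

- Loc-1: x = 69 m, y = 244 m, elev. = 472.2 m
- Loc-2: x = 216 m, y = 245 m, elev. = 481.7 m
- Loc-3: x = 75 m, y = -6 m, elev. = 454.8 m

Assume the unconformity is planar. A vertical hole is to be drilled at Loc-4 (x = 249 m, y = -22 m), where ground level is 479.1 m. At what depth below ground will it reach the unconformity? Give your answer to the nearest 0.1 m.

14.3 m

Let the plane be z = a·x + b·y + c.
Loc-2−Loc-1: 147a + 1b = 9.5;  Loc-3−Loc-1: 6a − 250b = −17.4.
Solving gives a = 0.06414, b = 0.07114.
Then c = 472.2 − a·69 − b·244 = 450.42.
At (249, -22): z_contact = 15.97 − 1.57 + 450.42 = 464.82 m.
Depth below ground = 479.1 − 464.82 = 14.3 m.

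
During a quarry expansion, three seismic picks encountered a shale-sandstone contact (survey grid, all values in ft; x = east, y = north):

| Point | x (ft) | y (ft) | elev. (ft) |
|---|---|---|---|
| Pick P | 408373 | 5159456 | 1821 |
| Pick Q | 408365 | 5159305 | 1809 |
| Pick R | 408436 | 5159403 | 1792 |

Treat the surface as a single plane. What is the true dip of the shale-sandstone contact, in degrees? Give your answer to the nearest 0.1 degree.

Let the plane be z = a·x + b·y + c.
Pick Q−Pick P: −8a − 151b = −12;  Pick R−Pick P: 63a − 53b = −29.
Solving gives a = −0.37667, b = 0.09943.
Gradient magnitude |∇z| = √(a² + b²) = √(0.14188 + 0.00989) = 0.38957.
True dip = arctan(0.38957) = 21.3°, dipping toward ESE (azimuth ≈ 105°).

21.3°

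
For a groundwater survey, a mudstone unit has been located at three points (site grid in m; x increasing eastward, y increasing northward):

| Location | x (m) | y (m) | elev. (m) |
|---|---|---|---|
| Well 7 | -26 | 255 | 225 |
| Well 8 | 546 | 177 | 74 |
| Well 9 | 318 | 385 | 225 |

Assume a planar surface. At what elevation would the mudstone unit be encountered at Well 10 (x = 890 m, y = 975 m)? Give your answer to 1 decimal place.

Let the plane be z = a·x + b·y + c.
Well 8−Well 7: 572a − 78b = −151;  Well 9−Well 7: 344a + 130b = 0.
Solving gives a = −0.19399, b = 0.51332.
Then c = 225 − a·-26 − b·255 = 89.06.
At (890, 975): z = −172.6 + 500.5 + 89.06 = 416.9 m.

416.9 m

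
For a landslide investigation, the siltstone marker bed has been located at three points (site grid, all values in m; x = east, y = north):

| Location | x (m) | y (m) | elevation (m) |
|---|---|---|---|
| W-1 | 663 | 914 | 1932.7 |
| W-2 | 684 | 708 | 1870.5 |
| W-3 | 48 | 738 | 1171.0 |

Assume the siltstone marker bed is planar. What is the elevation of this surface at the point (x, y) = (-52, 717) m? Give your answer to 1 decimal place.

Let the plane be z = a·x + b·y + c.
W-2−W-1: 21a − 206b = −62.2;  W-3−W-1: −615a − 176b = −761.7.
Solving gives a = 1.11947, b = 0.41606.
Then c = 1932.7 − a·663 − b·914 = 810.21.
At (-52, 717): z = −58.2 + 298.3 + 810.21 = 1050.3 m.

1050.3 m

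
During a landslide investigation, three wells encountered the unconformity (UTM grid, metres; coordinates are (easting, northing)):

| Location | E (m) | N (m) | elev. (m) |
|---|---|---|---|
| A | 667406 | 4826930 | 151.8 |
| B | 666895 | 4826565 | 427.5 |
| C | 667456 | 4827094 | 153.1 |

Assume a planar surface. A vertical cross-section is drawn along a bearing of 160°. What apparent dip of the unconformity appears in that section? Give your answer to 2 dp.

Two edge vectors: A→B = (-511, -365, 275.7), A→C = (50, 164, 1.3).
Normal n = (A→B) × (A→C) = (-45689.3, 14449.3, -65554).
So ∂z/∂E = −n_x/n_z = −0.69697 and ∂z/∂N = −n_y/n_z = 0.22042.
Unit vector along 160° is (sin 160°, cos 160°) = (0.3420, -0.9397).
Slope in that direction = a·(0.3420) + b·(-0.9397) = −0.44550.
Apparent dip = arctan|0.44550| = 24.01° (true dip is 36.2°, so apparent ≤ true as expected).

24.01°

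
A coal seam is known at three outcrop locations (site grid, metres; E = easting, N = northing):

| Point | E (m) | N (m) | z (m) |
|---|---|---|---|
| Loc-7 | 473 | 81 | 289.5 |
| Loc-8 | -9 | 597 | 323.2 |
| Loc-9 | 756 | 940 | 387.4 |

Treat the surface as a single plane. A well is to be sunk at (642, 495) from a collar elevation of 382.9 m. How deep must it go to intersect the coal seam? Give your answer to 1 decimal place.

Two edge vectors: Loc-7→Loc-8 = (-482, 516, 33.7), Loc-7→Loc-9 = (283, 859, 97.9).
Normal n = (Loc-7→Loc-8) × (Loc-7→Loc-9) = (21568.1, 56724.9, -560066).
So ∂z/∂E = −n_x/n_z = 0.03851 and ∂z/∂N = −n_y/n_z = 0.10128.
Intercept c from Loc-7: 289.5 − 18.22 − 8.20 = 263.08.
At (642, 495): z_contact = 24.72 + 50.13 + 263.08 = 337.94 m.
Depth below ground = 382.9 − 337.94 = 45.0 m.

45.0 m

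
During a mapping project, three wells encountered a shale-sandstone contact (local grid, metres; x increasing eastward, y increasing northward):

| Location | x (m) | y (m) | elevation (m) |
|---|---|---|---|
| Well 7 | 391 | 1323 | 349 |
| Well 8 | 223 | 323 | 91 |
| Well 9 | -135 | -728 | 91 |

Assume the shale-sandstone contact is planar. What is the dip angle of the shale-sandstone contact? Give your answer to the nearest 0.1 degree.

Let the plane be z = a·x + b·y + c.
Well 8−Well 7: −168a − 1000b = −258;  Well 9−Well 7: −526a − 2051b = −258.
Solving gives a = −1.49454, b = 0.50908.
Gradient magnitude |∇z| = √(a² + b²) = √(2.23366 + 0.25917) = 1.57887.
True dip = arctan(1.57887) = 57.7°, dipping toward ESE (azimuth ≈ 109°).

57.7°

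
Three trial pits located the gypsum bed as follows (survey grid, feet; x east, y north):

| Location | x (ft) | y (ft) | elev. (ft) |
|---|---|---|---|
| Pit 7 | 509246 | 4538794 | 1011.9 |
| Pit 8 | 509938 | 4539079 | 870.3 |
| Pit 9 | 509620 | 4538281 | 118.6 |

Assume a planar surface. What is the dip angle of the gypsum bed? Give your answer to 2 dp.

54.75°

Let the plane be z = a·x + b·y + c.
Pit 8−Pit 7: 692a + 285b = −141.6;  Pit 9−Pit 7: 374a − 513b = −893.3.
Solving gives a = −0.70893, b = 1.22449.
Gradient magnitude |∇z| = √(a² + b²) = √(0.50258 + 1.49936) = 1.41490.
True dip = arctan(1.41490) = 54.75°, dipping toward SSE (azimuth ≈ 150°).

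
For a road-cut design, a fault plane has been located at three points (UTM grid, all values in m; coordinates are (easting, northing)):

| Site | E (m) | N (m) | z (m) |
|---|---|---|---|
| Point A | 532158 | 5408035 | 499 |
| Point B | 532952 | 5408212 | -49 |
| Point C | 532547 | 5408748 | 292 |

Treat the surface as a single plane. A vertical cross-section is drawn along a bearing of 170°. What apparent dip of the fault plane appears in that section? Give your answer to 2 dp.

12.42°

Let the plane be z = a·E + b·N + c.
Point B−Point A: 794a + 177b = −548;  Point C−Point A: 389a + 713b = −207.
Solving gives a = −0.71206, b = 0.09816.
Unit vector along 170° is (sin 170°, cos 170°) = (0.1736, -0.9848).
Slope in that direction = a·(0.1736) + b·(-0.9848) = −0.22032.
Apparent dip = arctan|0.22032| = 12.42° (true dip is 35.7°, so apparent ≤ true as expected).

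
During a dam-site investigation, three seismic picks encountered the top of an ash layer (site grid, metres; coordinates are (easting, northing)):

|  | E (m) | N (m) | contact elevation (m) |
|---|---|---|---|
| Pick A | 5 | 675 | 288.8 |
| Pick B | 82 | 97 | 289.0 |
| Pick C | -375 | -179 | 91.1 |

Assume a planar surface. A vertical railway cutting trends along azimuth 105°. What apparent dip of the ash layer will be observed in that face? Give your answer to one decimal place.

Two edge vectors: Pick A→Pick B = (77, -578, 0.2), Pick A→Pick C = (-380, -854, -197.7).
Normal n = (Pick A→Pick B) × (Pick A→Pick C) = (114441.4, 15146.9, -285398).
So ∂z/∂E = −n_x/n_z = 0.40099 and ∂z/∂N = −n_y/n_z = 0.05307.
Unit vector along 105° is (sin 105°, cos 105°) = (0.9659, -0.2588).
Slope in that direction = a·(0.9659) + b·(-0.2588) = 0.37359.
Apparent dip = arctan|0.37359| = 20.5° (true dip is 22.0°, so apparent ≤ true as expected).

20.5°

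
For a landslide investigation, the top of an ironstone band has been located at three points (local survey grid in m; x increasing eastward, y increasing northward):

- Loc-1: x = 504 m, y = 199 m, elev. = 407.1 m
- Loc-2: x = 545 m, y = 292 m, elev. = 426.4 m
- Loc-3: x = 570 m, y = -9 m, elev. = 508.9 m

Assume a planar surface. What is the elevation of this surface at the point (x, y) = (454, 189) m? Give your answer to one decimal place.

Two edge vectors: Loc-1→Loc-2 = (41, 93, 19.3), Loc-1→Loc-3 = (66, -208, 101.8).
Normal n = (Loc-1→Loc-2) × (Loc-1→Loc-3) = (13481.8, -2900, -14666).
So ∂z/∂x = −n_x/n_z = 0.91926 and ∂z/∂y = −n_y/n_z = −0.19774.
Intercept c from Loc-1: 407.1 − 463.30 + 39.35 = −16.86.
At (454, 189): z = 417.3 − 37.4 − 16.86 = 363.1 m.

363.1 m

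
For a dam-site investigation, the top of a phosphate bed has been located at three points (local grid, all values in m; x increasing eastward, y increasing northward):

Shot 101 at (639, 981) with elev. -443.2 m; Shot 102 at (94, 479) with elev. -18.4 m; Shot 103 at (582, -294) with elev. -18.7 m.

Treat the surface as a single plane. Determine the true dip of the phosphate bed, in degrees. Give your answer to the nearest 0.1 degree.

Let the plane be z = a·x + b·y + c.
Shot 102−Shot 101: −545a − 502b = 424.8;  Shot 103−Shot 101: −57a − 1275b = 424.5.
Solving gives a = −0.49308, b = −0.31090.
Gradient magnitude |∇z| = √(a² + b²) = √(0.24313 + 0.09666) = 0.58291.
True dip = arctan(0.58291) = 30.2°, dipping toward ENE (azimuth ≈ 058°).

30.2°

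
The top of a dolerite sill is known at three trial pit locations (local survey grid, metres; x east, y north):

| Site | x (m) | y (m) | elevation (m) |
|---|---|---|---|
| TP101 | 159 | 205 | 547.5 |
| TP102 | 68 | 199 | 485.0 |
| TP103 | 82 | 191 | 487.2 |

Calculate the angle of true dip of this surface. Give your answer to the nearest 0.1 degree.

Let the plane be z = a·x + b·y + c.
TP102−TP101: −91a − 6b = −62.5;  TP103−TP101: −77a − 14b = −60.3.
Solving gives a = 0.63202, b = 0.83103.
Gradient magnitude |∇z| = √(a² + b²) = √(0.39945 + 0.69062) = 1.04406.
True dip = arctan(1.04406) = 46.2°, dipping toward SW (azimuth ≈ 217°).

46.2°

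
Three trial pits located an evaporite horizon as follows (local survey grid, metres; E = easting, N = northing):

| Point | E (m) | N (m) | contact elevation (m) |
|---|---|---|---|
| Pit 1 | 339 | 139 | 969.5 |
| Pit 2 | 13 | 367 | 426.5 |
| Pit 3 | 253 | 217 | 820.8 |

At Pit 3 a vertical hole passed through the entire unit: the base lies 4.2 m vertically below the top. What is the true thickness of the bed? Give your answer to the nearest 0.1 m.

2.3 m

Let the plane be z = a·E + b·N + c.
Pit 2−Pit 1: −326a + 228b = −543;  Pit 3−Pit 1: −86a + 78b = −148.7.
Solving gives a = 1.45196, b = −0.30553.
|∇z| = √(a²+b²) = 1.48376, so dip δ = arctan(1.48376) = 56.02°.
True thickness = vertical thickness × cos δ = 4.2 × cos 56.02° = 2.3 m.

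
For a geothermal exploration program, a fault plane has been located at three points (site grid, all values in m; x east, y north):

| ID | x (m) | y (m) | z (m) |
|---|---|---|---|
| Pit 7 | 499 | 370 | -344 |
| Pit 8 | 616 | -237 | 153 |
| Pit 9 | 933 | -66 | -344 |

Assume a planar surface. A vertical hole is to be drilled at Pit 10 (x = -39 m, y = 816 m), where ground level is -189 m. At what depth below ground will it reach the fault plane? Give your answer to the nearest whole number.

Let the plane be z = a·x + b·y + c.
Pit 8−Pit 7: 117a − 607b = 497;  Pit 9−Pit 7: 434a − 436b = 0.
Solving gives a = −1.02008, b = −1.01540.
Then c = -344 − a·499 − b·370 = 540.72.
At (-39, 816): z_contact = 39.8 − 828.6 + 540.72 = -248.1 m.
Depth below ground = -189 − (-248.1) = 59 m.

59 m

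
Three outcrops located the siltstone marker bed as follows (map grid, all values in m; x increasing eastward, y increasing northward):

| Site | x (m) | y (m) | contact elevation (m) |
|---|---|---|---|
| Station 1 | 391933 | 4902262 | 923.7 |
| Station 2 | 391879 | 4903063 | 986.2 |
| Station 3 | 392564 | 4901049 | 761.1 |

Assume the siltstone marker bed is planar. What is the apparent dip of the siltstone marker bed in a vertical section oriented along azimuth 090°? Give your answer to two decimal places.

Two edge vectors: Station 1→Station 2 = (-54, 801, 62.5), Station 1→Station 3 = (631, -1213, -162.6).
Normal n = (Station 1→Station 2) × (Station 1→Station 3) = (-54430.1, 30657.1, -439929).
So ∂z/∂x = −n_x/n_z = −0.12372 and ∂z/∂y = −n_y/n_z = 0.06969.
Unit vector along 090° is (sin 90°, cos 90°) = (1.0000, 0.0000).
Slope in that direction = a·(1.0000) + b·(0.0000) = −0.12372.
Apparent dip = arctan|0.12372| = 7.05° (true dip is 8.1°, so apparent ≤ true as expected).

7.05°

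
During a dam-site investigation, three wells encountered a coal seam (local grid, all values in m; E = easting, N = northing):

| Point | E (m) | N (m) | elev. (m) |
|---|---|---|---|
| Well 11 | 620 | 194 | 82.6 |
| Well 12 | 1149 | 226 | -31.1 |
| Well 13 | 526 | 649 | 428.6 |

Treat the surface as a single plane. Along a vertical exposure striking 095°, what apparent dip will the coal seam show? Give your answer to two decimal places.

17.66°

Let the plane be z = a·E + b·N + c.
Well 12−Well 11: 529a + 32b = −113.7;  Well 13−Well 11: −94a + 455b = 346.
Solving gives a = −0.25771, b = 0.70720.
Unit vector along 095° is (sin 95°, cos 95°) = (0.9962, -0.0872).
Slope in that direction = a·(0.9962) + b·(-0.0872) = −0.31837.
Apparent dip = arctan|0.31837| = 17.66° (true dip is 37.0°, so apparent ≤ true as expected).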